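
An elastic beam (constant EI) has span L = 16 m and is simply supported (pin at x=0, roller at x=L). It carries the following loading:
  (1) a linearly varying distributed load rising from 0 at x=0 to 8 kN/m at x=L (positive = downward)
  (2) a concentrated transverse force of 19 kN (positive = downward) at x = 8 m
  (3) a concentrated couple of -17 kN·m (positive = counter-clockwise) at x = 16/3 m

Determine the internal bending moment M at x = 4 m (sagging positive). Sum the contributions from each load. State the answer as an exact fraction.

M(4) = 455/4 kN·m

Load 1 — triangular load w₀=8 kN/m (0→w₀ over full span):
  M_1 = w₀Lx/6 - w₀x³/(6L) = 8·16·4/6 - 8·4³/(6·16) = 80 kN·m
Load 2 — point force P=19 kN at a=8 m (b=L-a=8):
  M_2 = Pbx/L  [x≤a] = 19·8·4/16 = 38 kN·m
Load 3 — applied couple M₀=-17 kN·m at a=16/3 m (b=L-a=32/3):
  M_3 = M₀x/L  [x≤a] = (-17)·4/16 = -17/4 kN·m
Superposition: M = Σ M_i = 455/4 kN·m ≈ 113.750000 kN·m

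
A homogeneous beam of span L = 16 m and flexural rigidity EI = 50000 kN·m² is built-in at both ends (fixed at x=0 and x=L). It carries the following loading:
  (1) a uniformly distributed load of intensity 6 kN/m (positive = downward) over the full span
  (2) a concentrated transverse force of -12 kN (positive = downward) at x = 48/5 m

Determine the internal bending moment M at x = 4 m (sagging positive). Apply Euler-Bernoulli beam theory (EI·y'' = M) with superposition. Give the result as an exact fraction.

M(4) = 2192/125 kN·m

Load 1 — uniform load w=6 kN/m over full span:
  M_1 = wLx/2 - wL²/12 - wx²/2 = 6·16·4/2 - 6·16²/12 - 6·4²/2 = 16 kN·m
Load 2 — point force P=-12 kN at a=48/5 m (b=L-a=32/5):
  M_2 = Pb²(3a+b)x/L³ - Pab²/L²  [x≤a] = (-12)·(32/5)²·(3·(48/5)+(32/5))·4/16³ - (-12)·(48/5)·(32/5)²/16² = 192/125 kN·m
Superposition: M = Σ M_i = 2192/125 kN·m ≈ 17.536000 kN·m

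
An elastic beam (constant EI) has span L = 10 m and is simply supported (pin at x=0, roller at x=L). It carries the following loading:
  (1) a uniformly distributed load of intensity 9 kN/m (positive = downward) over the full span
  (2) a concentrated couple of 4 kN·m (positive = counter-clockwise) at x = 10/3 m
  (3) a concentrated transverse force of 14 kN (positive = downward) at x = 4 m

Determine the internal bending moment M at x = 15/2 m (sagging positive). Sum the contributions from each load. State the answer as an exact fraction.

Load 1 — uniform load w=9 kN/m over full span:
  M_1 = wx(L-x)/2 = 9·(15/2)·(10-(15/2))/2 = 675/8 kN·m
Load 2 — applied couple M₀=4 kN·m at a=10/3 m (b=L-a=20/3):
  M_2 = M₀x/L - M₀  [x>a] = 4·(15/2)/10 - 4 = -1 kN·m
Load 3 — point force P=14 kN at a=4 m (b=L-a=6):
  M_3 = Pa(L-x)/L  [x>a] = 14·4·(10-(15/2))/10 = 14 kN·m
Superposition: M = Σ M_i = 779/8 kN·m ≈ 97.375000 kN·m

M(15/2) = 779/8 kN·m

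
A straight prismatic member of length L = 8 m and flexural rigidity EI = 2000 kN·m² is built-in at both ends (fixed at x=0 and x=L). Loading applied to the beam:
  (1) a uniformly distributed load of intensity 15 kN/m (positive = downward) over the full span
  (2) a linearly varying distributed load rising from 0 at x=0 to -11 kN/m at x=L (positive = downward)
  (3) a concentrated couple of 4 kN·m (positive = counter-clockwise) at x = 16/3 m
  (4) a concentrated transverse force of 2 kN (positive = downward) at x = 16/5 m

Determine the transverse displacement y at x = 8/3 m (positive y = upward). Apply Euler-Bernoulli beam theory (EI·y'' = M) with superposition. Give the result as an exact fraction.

y(8/3) = -511928/11390625 m

Load 1 — uniform load w=15 kN/m over full span:
  y_1 = -wx²(L-x)²/(24EI) = -15·(8/3)²·(8-(8/3))²/(24·2000) = -128/2025 m
Load 2 — triangular load w₀=-11 kN/m (0→w₀ over full span):
  y_2 = -w₀x²(L-x)²(x+2L)/(120LEI) = -(-11)·(8/3)²·(8-(8/3))²·((8/3)+2·8)/(120·8·2000) = 9856/455625 m
Load 3 — applied couple M₀=4 kN·m at a=16/3 m (b=L-a=8/3):
  y_3 = (R_Ax³/6 - M_Ax²/2)/EI  [x≤a] with R_A=2/3, M_A=4/3 = ((2/3)·(8/3)³/6 - (4/3)·(8/3)²/2)/2000 = -8/6075 m
Load 4 — point force P=2 kN at a=16/5 m (b=L-a=24/5):
  y_4 = -Pb²x²(3aL-(3a+b)x)/(6L³EI)  [x≤a] = -2·(24/5)²·(8/3)²·(3·(16/5)·8-(3·(16/5)+(24/5))·(8/3))/(6·8³·2000) = -32/15625 m
Superposition: y = Σ y_i = -511928/11390625 m ≈ -0.044943 m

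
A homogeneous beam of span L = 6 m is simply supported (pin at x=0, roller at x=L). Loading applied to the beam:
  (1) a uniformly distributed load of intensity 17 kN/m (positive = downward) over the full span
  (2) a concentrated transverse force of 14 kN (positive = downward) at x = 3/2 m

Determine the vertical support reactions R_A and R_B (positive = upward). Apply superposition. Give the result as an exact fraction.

Load 1 — uniform load w=17 kN/m over full span:
  R_A = wL/2 = 17·6/2 = 51 kN
  R_B = wL/2 = 17·6/2 = 51 kN
Load 2 — point force P=14 kN at a=3/2 m (b=L-a=9/2):
  R_A = Pb/L = 14·(9/2)/6 = 21/2 kN
  R_B = Pa/L = 14·(3/2)/6 = 7/2 kN
Superposition: R_A = 123/2 kN, R_B = 109/2 kN

R_A = 123/2 kN, R_B = 109/2 kN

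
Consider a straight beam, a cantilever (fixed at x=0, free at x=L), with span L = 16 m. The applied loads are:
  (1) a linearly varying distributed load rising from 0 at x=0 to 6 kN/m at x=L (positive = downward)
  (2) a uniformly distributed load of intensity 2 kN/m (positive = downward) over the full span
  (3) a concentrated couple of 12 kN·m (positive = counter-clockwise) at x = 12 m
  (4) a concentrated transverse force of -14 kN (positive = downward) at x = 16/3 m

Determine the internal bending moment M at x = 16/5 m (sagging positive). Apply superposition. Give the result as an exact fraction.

M(16/5) = -180908/375 kN·m

Load 1 — triangular load w₀=6 kN/m (0→w₀ over full span):
  M_1 = w₀Lx/2 - w₀L²/3 - w₀x³/(6L) = 6·16·(16/5)/2 - 6·16²/3 - 6·(16/5)³/(6·16) = -45056/125 kN·m
Load 2 — uniform load w=2 kN/m over full span:
  M_2 = -w(L-x)²/2 = -2·(16-(16/5))²/2 = -4096/25 kN·m
Load 3 — applied couple M₀=12 kN·m at a=12 m (b=L-a=4):
  M_3 = M₀  [x≤a] = 12 = 12 kN·m
Load 4 — point force P=-14 kN at a=16/3 m (b=L-a=32/3):
  M_4 = -P(a-x)  [x≤a] = -(-14)·((16/3)-(16/5)) = 448/15 kN·m
Superposition: M = Σ M_i = -180908/375 kN·m ≈ -482.421333 kN·m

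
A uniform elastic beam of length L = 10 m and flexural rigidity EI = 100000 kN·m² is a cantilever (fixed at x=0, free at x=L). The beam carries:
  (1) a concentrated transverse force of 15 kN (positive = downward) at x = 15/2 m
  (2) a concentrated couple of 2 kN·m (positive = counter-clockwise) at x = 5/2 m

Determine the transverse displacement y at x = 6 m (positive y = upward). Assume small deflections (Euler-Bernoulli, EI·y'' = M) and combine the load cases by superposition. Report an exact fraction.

Load 1 — point force P=15 kN at a=15/2 m (b=L-a=5/2):
  y_1 = -Px²(3a-x)/(6EI)  [x≤a] = -15·6²·(3·(15/2)-6)/(6·100000) = -297/20000 m
Load 2 — applied couple M₀=2 kN·m at a=5/2 m (b=L-a=15/2):
  y_2 = M₀a(2x-a)/(2EI)  [x>a] = 2·(5/2)·(2·6-(5/2))/(2·100000) = 19/80000 m
Superposition: y = Σ y_i = -1169/80000 m ≈ -0.014613 m

y(6) = -1169/80000 m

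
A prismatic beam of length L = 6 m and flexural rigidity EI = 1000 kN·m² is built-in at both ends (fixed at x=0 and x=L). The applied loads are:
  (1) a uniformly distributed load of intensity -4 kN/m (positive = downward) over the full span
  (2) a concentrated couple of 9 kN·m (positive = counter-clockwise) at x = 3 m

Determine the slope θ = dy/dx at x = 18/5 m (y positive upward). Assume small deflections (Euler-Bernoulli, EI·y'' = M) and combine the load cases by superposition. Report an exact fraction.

θ(18/5) = -297/125000 rad

Load 1 — uniform load w=-4 kN/m over full span:
  θ_1 = -wx(L-x)(L-2x)/(12EI) = -(-4)·(18/5)·(6-(18/5))·(6-2·(18/5))/(12·1000) = -54/15625 rad
Load 2 — applied couple M₀=9 kN·m at a=3 m (b=L-a=3):
  θ_2 = (R_Ax²/2 - M_Ax - M₀(x-a))/EI  [x>a] with R_A=9/4, M_A=9/4 = ((9/4)·(18/5)²/2 - (9/4)·(18/5) - 9·((18/5)-3))/1000 = 27/25000 rad
Superposition: θ = Σ θ_i = -297/125000 rad ≈ -0.002376 rad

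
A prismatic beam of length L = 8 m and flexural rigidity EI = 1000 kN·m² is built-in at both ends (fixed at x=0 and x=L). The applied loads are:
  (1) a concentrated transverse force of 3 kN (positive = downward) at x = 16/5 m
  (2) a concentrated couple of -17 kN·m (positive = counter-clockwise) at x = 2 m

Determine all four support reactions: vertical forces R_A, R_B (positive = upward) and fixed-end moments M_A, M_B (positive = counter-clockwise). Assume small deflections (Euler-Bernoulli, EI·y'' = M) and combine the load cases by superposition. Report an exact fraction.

Load 1 — point force P=3 kN at a=16/5 m (b=L-a=24/5):
  R_A = Pb²(3a+b)/L³ = 3·(24/5)²·(3·(16/5)+(24/5))/8³ = 243/125 kN
  M_A = Pab²/L² = 3·(16/5)·(24/5)²/8² = 432/125 kN·m
  R_B = Pa²(a+3b)/L³ = 3·(16/5)²·((16/5)+3·(24/5))/8³ = 132/125 kN
  M_B = -Pa²b/L² = -3·(16/5)²·(24/5)/8² = -288/125 kN·m
Load 2 — applied couple M₀=-17 kN·m at a=2 m (b=L-a=6):
  R_A = 6M₀ab/L³ = 6·(-17)·2·6/8³ = -153/64 kN
  M_A = M₀b(2a-b)/L² = (-17)·6·(2·2-6)/8² = 51/16 kN·m
  R_B = -6M₀ab/L³ = -6·(-17)·2·6/8³ = 153/64 kN
  M_B = M₀a(2b-a)/L² = (-17)·2·(2·6-2)/8² = -85/16 kN·m
Superposition: R_A = -3573/8000 kN, M_A = 13287/2000 kN·m, R_B = 27573/8000 kN, M_B = -15233/2000 kN·m

R_A = -3573/8000 kN, M_A = 13287/2000 kN·m, R_B = 27573/8000 kN, M_B = -15233/2000 kN·m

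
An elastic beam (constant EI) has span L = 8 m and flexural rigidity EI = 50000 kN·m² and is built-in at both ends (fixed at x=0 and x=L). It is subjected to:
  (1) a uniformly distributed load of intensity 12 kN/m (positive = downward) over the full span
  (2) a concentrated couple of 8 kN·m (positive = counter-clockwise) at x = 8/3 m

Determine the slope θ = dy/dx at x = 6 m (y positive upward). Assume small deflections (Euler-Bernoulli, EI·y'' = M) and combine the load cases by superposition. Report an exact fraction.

θ(6) = 17/18750 rad

Load 1 — uniform load w=12 kN/m over full span:
  θ_1 = -wx(L-x)(L-2x)/(12EI) = -12·6·(8-6)·(8-2·6)/(12·50000) = 3/3125 rad
Load 2 — applied couple M₀=8 kN·m at a=8/3 m (b=L-a=16/3):
  θ_2 = (R_Ax²/2 - M_Ax - M₀(x-a))/EI  [x>a] with R_A=4/3, M_A=0 = ((4/3)·6²/2 - 0·6 - 8·(6-(8/3)))/50000 = -1/18750 rad
Superposition: θ = Σ θ_i = 17/18750 rad ≈ 0.000907 rad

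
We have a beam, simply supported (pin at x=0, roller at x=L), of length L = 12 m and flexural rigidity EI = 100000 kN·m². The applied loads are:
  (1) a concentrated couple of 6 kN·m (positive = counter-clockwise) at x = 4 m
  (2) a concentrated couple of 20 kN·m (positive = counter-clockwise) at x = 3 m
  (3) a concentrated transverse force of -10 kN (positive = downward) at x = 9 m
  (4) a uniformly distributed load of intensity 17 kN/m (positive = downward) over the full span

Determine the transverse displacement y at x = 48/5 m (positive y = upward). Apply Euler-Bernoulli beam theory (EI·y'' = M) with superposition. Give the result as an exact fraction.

Load 1 — applied couple M₀=6 kN·m at a=4 m (b=L-a=8):
  y_1 = (M₀x³/(6L)-M₀(x-a)²/2+C₁x)/EI  [x>a] with C₁=M₀(3b²-L²)/(6L)=4 = (6·(48/5)³/(6·12)-6·((48/5)-4)²/2+4·(48/5))/100000 = 141/781250 m
Load 2 — applied couple M₀=20 kN·m at a=3 m (b=L-a=9):
  y_2 = (M₀x³/(6L)-M₀(x-a)²/2+C₁x)/EI  [x>a] with C₁=M₀(3b²-L²)/(6L)=55/2 = (20·(48/5)³/(6·12)-20·((48/5)-3)²/2+(55/2)·(48/5))/100000 = 927/1250000 m
Load 3 — point force P=-10 kN at a=9 m (b=L-a=3):
  y_3 = -Pa(L-x)(2Lx-a²-x²)/(6LEI)  [x>a] = -(-10)·9·(12-(48/5))·(2·12·(48/5)-9²-(48/5)²)/(6·12·100000) = 4293/2500000 m
Load 4 — uniform load w=17 kN/m over full span:
  y_4 = -wx(L³-2Lx²+x³)/(24EI) = -17·(48/5)·(12³-2·12·(48/5)²+(48/5)³)/(24·100000) = -53244/1953125 m
Superposition: y = Σ y_i = -1538853/62500000 m ≈ -0.024622 m

y(48/5) = -1538853/62500000 m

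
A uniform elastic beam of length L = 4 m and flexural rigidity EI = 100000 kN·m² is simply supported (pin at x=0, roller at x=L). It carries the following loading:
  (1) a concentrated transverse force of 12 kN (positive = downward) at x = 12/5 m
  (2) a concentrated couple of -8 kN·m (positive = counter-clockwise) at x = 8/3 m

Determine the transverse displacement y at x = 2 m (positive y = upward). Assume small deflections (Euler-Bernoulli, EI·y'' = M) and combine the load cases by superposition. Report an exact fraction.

y(2) = -1499/14062500 m

Load 1 — point force P=12 kN at a=12/5 m (b=L-a=8/5):
  y_1 = -Pbx(L²-b²-x²)/(6LEI)  [x≤a] = -12·(8/5)·2·(4²-(8/5)²-2²)/(6·4·100000) = -59/390625 m
Load 2 — applied couple M₀=-8 kN·m at a=8/3 m (b=L-a=4/3):
  y_2 = (M₀x³/(6L)+C₁x)/EI  [x≤a] with C₁=M₀(3b²-L²)/(6L)=32/9 = ((-8)·2³/(6·4)+(32/9)·2)/100000 = 1/22500 m
Superposition: y = Σ y_i = -1499/14062500 m ≈ -0.000107 m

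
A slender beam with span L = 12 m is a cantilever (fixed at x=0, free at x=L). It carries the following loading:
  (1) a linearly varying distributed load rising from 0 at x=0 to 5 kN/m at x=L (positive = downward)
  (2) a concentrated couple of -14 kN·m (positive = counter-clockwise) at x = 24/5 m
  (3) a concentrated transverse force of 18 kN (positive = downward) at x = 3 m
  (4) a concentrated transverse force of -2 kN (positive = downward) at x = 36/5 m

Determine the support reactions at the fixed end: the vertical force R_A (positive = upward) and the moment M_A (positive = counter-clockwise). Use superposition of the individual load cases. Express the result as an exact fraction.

R_A = 46 kN, M_A = 1468/5 kN·m

Load 1 — triangular load w₀=5 kN/m (0→w₀ over full span):
  R_A = w₀L/2 = 5·12/2 = 30 kN
  M_A = w₀L²/3 = 5·12²/3 = 240 kN·m
Load 2 — applied couple M₀=-14 kN·m at a=24/5 m (b=L-a=36/5):
  R_A = 0 kN
  M_A = -M₀ = -(-14) = 14 kN·m
Load 3 — point force P=18 kN at a=3 m (b=L-a=9):
  R_A = P = 18 kN
  M_A = Pa = 18·3 = 54 kN·m
Load 4 — point force P=-2 kN at a=36/5 m (b=L-a=24/5):
  R_A = P = (-2) = -2 kN
  M_A = Pa = (-2)·(36/5) = -72/5 kN·m
Superposition: R_A = 46 kN, M_A = 1468/5 kN·m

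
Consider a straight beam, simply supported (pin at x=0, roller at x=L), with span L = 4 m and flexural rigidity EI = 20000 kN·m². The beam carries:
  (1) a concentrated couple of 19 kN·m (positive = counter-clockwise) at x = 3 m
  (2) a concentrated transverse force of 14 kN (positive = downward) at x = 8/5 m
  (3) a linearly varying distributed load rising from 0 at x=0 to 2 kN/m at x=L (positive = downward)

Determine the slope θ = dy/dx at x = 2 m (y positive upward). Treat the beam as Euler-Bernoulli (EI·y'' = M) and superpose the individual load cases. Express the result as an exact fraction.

Load 1 — applied couple M₀=19 kN·m at a=3 m (b=L-a=1):
  θ_1 = (M₀x²/(2L)+C₁)/EI  [x≤a] with C₁=M₀(3b²-L²)/(6L)=-247/24 = (19·2²/(2·4)+(-247/24))/20000 = -19/480000 rad
Load 2 — point force P=14 kN at a=8/5 m (b=L-a=12/5):
  θ_2 = -Pa(2L²-6Lx+3x²+a²)/(6LEI)  [x>a] = -14·(8/5)·(2·4²-6·4·2+3·2²+(8/5)²)/(6·4·20000) = 21/312500 rad
Load 3 — triangular load w₀=2 kN/m (0→w₀ over full span):
  θ_3 = -w₀(7L⁴-30L²x²+15x⁴)/(360LEI) = -2·(7·4⁴-30·4²·2²+15·2⁴)/(360·4·20000) = -7/900000 rad
Superposition: θ = Σ θ_i = 3571/180000000 rad ≈ 0.000020 rad

θ(2) = 3571/180000000 rad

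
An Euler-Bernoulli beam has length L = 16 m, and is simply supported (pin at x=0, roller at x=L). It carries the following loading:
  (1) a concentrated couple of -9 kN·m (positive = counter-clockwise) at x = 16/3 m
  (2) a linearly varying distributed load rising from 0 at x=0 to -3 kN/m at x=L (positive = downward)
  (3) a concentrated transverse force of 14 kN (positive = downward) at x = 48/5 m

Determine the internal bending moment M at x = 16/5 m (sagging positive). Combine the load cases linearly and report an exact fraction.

Load 1 — applied couple M₀=-9 kN·m at a=16/3 m (b=L-a=32/3):
  M_1 = M₀x/L  [x≤a] = (-9)·(16/5)/16 = -9/5 kN·m
Load 2 — triangular load w₀=-3 kN/m (0→w₀ over full span):
  M_2 = w₀Lx/6 - w₀x³/(6L) = (-3)·16·(16/5)/6 - (-3)·(16/5)³/(6·16) = -3072/125 kN·m
Load 3 — point force P=14 kN at a=48/5 m (b=L-a=32/5):
  M_3 = Pbx/L  [x≤a] = 14·(32/5)·(16/5)/16 = 448/25 kN·m
Superposition: M = Σ M_i = -1057/125 kN·m ≈ -8.456000 kN·m

M(16/5) = -1057/125 kN·m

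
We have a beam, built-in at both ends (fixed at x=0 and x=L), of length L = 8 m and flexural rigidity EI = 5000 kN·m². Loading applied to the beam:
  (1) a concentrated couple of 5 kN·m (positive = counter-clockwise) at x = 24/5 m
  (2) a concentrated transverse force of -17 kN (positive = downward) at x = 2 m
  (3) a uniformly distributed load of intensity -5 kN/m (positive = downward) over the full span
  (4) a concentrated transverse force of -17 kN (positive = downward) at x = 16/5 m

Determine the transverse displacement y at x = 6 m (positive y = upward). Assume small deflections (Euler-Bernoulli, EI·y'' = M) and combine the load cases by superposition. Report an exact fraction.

y(6) = 6881/600000 m

Load 1 — applied couple M₀=5 kN·m at a=24/5 m (b=L-a=16/5):
  y_1 = (R_Ax³/6 - M_Ax²/2 - M₀(x-a)²/2)/EI  [x>a] with R_A=9/10, M_A=8/5 = ((9/10)·6³/6 - (8/5)·6²/2 - 5·(6-(24/5))²/2)/5000 = 0 m
Load 2 — point force P=-17 kN at a=2 m (b=L-a=6):
  y_2 = -Pa²(L-x)²(3bL-(3b+a)(L-x))/(6L³EI)  [x>a] = -(-17)·2²·(8-6)²·(3·6·8-(3·6+2)·(8-6))/(6·8³·5000) = 221/120000 m
Load 3 — uniform load w=-5 kN/m over full span:
  y_3 = -wx²(L-x)²/(24EI) = -(-5)·6²·(8-6)²/(24·5000) = 3/500 m
Load 4 — point force P=-17 kN at a=16/5 m (b=L-a=24/5):
  y_4 = -Pa²(L-x)²(3bL-(3b+a)(L-x))/(6L³EI)  [x>a] = -(-17)·(16/5)²·(8-6)²·(3·(24/5)·8-(3·(24/5)+(16/5))·(8-6))/(6·8³·5000) = 34/9375 m
Superposition: y = Σ y_i = 6881/600000 m ≈ 0.011468 m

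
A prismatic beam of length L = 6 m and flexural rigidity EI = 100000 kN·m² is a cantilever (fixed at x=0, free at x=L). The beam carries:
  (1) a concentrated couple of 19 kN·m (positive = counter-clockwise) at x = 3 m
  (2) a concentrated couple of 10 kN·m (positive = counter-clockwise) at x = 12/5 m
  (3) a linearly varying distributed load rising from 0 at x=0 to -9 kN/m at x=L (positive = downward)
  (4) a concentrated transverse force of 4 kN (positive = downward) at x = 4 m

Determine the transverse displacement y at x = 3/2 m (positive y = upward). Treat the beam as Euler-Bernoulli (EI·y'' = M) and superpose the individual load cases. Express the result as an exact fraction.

Load 1 — applied couple M₀=19 kN·m at a=3 m (b=L-a=3):
  y_1 = M₀x²/(2EI)  [x≤a] = 19·(3/2)²/(2·100000) = 171/800000 m
Load 2 — applied couple M₀=10 kN·m at a=12/5 m (b=L-a=18/5):
  y_2 = M₀x²/(2EI)  [x≤a] = 10·(3/2)²/(2·100000) = 9/80000 m
Load 3 — triangular load w₀=-9 kN/m (0→w₀ over full span):
  y_3 = (w₀Lx³/12-w₀L²x²/6-w₀x⁵/(120L))/EI = ((-9)·6·(3/2)³/12-(-9)·6²·(3/2)²/6-(-9)·(3/2)⁵/(120·6))/100000 = 272403/256000000 m
Load 4 — point force P=4 kN at a=4 m (b=L-a=2):
  y_4 = -Px²(3a-x)/(6EI)  [x≤a] = -4·(3/2)²·(3·4-(3/2))/(6·100000) = -63/400000 m
Superposition: y = Σ y_i = 315603/256000000 m ≈ 0.001233 m

y(3/2) = 315603/256000000 m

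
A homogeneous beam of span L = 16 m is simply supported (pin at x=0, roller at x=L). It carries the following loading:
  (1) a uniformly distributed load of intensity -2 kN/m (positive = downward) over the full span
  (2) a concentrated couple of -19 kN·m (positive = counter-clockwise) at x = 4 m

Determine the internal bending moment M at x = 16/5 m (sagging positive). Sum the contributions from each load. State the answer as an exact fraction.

M(16/5) = -1119/25 kN·m

Load 1 — uniform load w=-2 kN/m over full span:
  M_1 = wx(L-x)/2 = (-2)·(16/5)·(16-(16/5))/2 = -1024/25 kN·m
Load 2 — applied couple M₀=-19 kN·m at a=4 m (b=L-a=12):
  M_2 = M₀x/L  [x≤a] = (-19)·(16/5)/16 = -19/5 kN·m
Superposition: M = Σ M_i = -1119/25 kN·m ≈ -44.760000 kN·m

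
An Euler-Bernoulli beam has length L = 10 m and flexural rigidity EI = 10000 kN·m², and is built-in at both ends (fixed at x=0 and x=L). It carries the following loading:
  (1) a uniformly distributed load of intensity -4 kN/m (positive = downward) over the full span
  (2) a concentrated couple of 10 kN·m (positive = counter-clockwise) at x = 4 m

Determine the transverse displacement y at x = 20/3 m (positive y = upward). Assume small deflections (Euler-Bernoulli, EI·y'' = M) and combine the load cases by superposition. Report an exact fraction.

y(20/3) = 277/30375 m

Load 1 — uniform load w=-4 kN/m over full span:
  y_1 = -wx²(L-x)²/(24EI) = -(-4)·(20/3)²·(10-(20/3))²/(24·10000) = 2/243 m
Load 2 — applied couple M₀=10 kN·m at a=4 m (b=L-a=6):
  y_2 = (R_Ax³/6 - M_Ax²/2 - M₀(x-a)²/2)/EI  [x>a] with R_A=36/25, M_A=6/5 = ((36/25)·(20/3)³/6 - (6/5)·(20/3)²/2 - 10·((20/3)-4)²/2)/10000 = 1/1125 m
Superposition: y = Σ y_i = 277/30375 m ≈ 0.009119 m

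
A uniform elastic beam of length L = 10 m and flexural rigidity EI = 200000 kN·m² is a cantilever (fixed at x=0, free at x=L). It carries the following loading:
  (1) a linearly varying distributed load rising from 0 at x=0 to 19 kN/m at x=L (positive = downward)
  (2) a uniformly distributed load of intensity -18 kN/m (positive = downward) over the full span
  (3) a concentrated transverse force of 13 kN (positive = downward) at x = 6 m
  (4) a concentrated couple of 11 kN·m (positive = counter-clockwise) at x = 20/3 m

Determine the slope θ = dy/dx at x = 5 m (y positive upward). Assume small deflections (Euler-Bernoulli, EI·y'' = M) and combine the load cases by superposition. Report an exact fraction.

Load 1 — triangular load w₀=19 kN/m (0→w₀ over full span):
  θ_1 = (w₀Lx²/4-w₀L²x/3-w₀x⁴/(24L))/EI = (19·10·5²/4-19·10²·5/3-19·5⁴/(24·10))/200000 = -779/76800 rad
Load 2 — uniform load w=-18 kN/m over full span:
  θ_2 = -wx(x²-3Lx+3L²)/(6EI) = -(-18)·5·(5²-3·10·5+3·10²)/(6·200000) = 21/1600 rad
Load 3 — point force P=13 kN at a=6 m (b=L-a=4):
  θ_3 = -Px(2a-x)/(2EI)  [x≤a] = -13·5·(2·6-5)/(2·200000) = -91/80000 rad
Load 4 — applied couple M₀=11 kN·m at a=20/3 m (b=L-a=10/3):
  θ_4 = M₀x/EI  [x≤a] = 11·5/200000 = 11/40000 rad
Superposition: θ = Σ θ_i = 4069/1920000 rad ≈ 0.002119 rad

θ(5) = 4069/1920000 rad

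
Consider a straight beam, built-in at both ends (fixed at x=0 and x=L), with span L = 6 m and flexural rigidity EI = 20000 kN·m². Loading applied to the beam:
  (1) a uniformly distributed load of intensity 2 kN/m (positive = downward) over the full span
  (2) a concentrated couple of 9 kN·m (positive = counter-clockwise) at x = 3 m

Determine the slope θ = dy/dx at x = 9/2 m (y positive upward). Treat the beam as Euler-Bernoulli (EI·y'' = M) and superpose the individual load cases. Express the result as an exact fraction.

θ(9/2) = 81/640000 rad

Load 1 — uniform load w=2 kN/m over full span:
  θ_1 = -wx(L-x)(L-2x)/(12EI) = -2·(9/2)·(6-(9/2))·(6-2·(9/2))/(12·20000) = 27/160000 rad
Load 2 — applied couple M₀=9 kN·m at a=3 m (b=L-a=3):
  θ_2 = (R_Ax²/2 - M_Ax - M₀(x-a))/EI  [x>a] with R_A=9/4, M_A=9/4 = ((9/4)·(9/2)²/2 - (9/4)·(9/2) - 9·((9/2)-3))/20000 = -27/640000 rad
Superposition: θ = Σ θ_i = 81/640000 rad ≈ 0.000127 rad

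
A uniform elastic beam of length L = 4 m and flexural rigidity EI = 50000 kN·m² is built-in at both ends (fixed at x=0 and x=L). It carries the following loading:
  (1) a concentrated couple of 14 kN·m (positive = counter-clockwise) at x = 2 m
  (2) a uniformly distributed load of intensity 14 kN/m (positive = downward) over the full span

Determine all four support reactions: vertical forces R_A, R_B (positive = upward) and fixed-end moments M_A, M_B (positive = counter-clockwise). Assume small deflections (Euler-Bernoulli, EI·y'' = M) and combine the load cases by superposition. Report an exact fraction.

R_A = 133/4 kN, M_A = 133/6 kN·m, R_B = 91/4 kN, M_B = -91/6 kN·m

Load 1 — applied couple M₀=14 kN·m at a=2 m (b=L-a=2):
  R_A = 6M₀ab/L³ = 6·14·2·2/4³ = 21/4 kN
  M_A = M₀b(2a-b)/L² = 14·2·(2·2-2)/4² = 7/2 kN·m
  R_B = -6M₀ab/L³ = -6·14·2·2/4³ = -21/4 kN
  M_B = M₀a(2b-a)/L² = 14·2·(2·2-2)/4² = 7/2 kN·m
Load 2 — uniform load w=14 kN/m over full span:
  R_A = wL/2 = 14·4/2 = 28 kN
  M_A = wL²/12 = 14·4²/12 = 56/3 kN·m
  R_B = wL/2 = 14·4/2 = 28 kN
  M_B = -wL²/12 = -14·4²/12 = -56/3 kN·m
Superposition: R_A = 133/4 kN, M_A = 133/6 kN·m, R_B = 91/4 kN, M_B = -91/6 kN·m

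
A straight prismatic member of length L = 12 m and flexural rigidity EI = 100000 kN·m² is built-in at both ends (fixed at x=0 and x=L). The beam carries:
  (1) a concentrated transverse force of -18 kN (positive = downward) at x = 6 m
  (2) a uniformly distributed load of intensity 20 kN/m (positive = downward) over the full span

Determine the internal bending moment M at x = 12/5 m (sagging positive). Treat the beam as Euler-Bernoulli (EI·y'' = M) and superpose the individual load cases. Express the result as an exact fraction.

M(12/5) = -21/5 kN·m

Load 1 — point force P=-18 kN at a=6 m (b=L-a=6):
  M_1 = Pb²(3a+b)x/L³ - Pab²/L²  [x≤a] = (-18)·6²·(3·6+6)·(12/5)/12³ - (-18)·6·6²/12² = 27/5 kN·m
Load 2 — uniform load w=20 kN/m over full span:
  M_2 = wLx/2 - wL²/12 - wx²/2 = 20·12·(12/5)/2 - 20·12²/12 - 20·(12/5)²/2 = -48/5 kN·m
Superposition: M = Σ M_i = -21/5 kN·m ≈ -4.200000 kN·m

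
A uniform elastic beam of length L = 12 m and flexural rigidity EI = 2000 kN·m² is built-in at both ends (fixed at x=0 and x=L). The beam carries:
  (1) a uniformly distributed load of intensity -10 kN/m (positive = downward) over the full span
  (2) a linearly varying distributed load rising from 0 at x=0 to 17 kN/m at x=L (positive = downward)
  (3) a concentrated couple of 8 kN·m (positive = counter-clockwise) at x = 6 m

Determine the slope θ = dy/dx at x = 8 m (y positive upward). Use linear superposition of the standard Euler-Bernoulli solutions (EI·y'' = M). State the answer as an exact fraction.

Load 1 — uniform load w=-10 kN/m over full span:
  θ_1 = -wx(L-x)(L-2x)/(12EI) = -(-10)·8·(12-8)·(12-2·8)/(12·2000) = -4/75 rad
Load 2 — triangular load w₀=17 kN/m (0→w₀ over full span):
  θ_2 = -w₀(2x(L-x)(L-2x)(x+2L)+x²(L-x)²)/(120LEI) = -17·(2·8·(12-8)·(12-2·8)·(8+2·12)+8²·(12-8)²)/(120·12·2000) = 238/5625 rad
Load 3 — applied couple M₀=8 kN·m at a=6 m (b=L-a=6):
  θ_3 = (R_Ax²/2 - M_Ax - M₀(x-a))/EI  [x>a] with R_A=1, M_A=2 = (1·8²/2 - 2·8 - 8·(8-6))/2000 = 0 rad
Superposition: θ = Σ θ_i = -62/5625 rad ≈ -0.011022 rad

θ(8) = -62/5625 rad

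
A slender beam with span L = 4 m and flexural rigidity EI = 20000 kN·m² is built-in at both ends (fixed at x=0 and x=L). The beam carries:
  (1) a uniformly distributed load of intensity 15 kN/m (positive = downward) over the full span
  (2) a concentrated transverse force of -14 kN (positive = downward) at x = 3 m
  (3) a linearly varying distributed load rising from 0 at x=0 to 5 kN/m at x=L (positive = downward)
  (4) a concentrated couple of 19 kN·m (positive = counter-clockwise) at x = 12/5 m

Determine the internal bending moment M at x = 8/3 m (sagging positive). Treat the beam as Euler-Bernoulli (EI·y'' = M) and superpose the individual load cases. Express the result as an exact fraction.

Load 1 — uniform load w=15 kN/m over full span:
  M_1 = wLx/2 - wL²/12 - wx²/2 = 15·4·(8/3)/2 - 15·4²/12 - 15·(8/3)²/2 = 20/3 kN·m
Load 2 — point force P=-14 kN at a=3 m (b=L-a=1):
  M_2 = Pb²(3a+b)x/L³ - Pab²/L²  [x≤a] = (-14)·1²·(3·3+1)·(8/3)/4³ - (-14)·3·1²/4² = -77/24 kN·m
Load 3 — triangular load w₀=5 kN/m (0→w₀ over full span):
  M_3 = 3w₀Lx/20 - w₀L²/30 - w₀x³/(6L) = 3·5·4·(8/3)/20 - 5·4²/30 - 5·(8/3)³/(6·4) = 112/81 kN·m
Load 4 — applied couple M₀=19 kN·m at a=12/5 m (b=L-a=8/5):
  M_4 = R_Ax - M_A - M₀  [x>a] with R_A=171/25, M_A=152/25 = (171/25)·(8/3) - (152/25) - 19 = -171/25 kN·m
Superposition: M = Σ M_i = -32383/16200 kN·m ≈ -1.998951 kN·m

M(8/3) = -32383/16200 kN·m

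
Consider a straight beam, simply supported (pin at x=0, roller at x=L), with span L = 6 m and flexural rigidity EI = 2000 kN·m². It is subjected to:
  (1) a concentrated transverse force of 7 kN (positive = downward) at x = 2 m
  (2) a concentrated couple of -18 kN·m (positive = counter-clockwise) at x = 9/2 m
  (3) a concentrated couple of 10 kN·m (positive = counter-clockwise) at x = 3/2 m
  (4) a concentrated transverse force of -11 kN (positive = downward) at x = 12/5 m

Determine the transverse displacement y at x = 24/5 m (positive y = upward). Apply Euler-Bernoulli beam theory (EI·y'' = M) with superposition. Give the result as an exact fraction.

y(24/5) = 541/30000 m

Load 1 — point force P=7 kN at a=2 m (b=L-a=4):
  y_1 = -Pa(L-x)(2Lx-a²-x²)/(6LEI)  [x>a] = -7·2·(6-(24/5))·(2·6·(24/5)-2²-(24/5)²)/(6·6·2000) = -1337/187500 m
Load 2 — applied couple M₀=-18 kN·m at a=9/2 m (b=L-a=3/2):
  y_2 = (M₀x³/(6L)-M₀(x-a)²/2+C₁x)/EI  [x>a] with C₁=M₀(3b²-L²)/(6L)=117/8 = ((-18)·(24/5)³/(6·6)-(-18)·((24/5)-(9/2))²/2+(117/8)·(24/5))/2000 = 7857/1000000 m
Load 3 — applied couple M₀=10 kN·m at a=3/2 m (b=L-a=9/2):
  y_3 = (M₀x³/(6L)-M₀(x-a)²/2+C₁x)/EI  [x>a] with C₁=M₀(3b²-L²)/(6L)=55/8 = (10·(24/5)³/(6·6)-10·((24/5)-(3/2))²/2+(55/8)·(24/5))/2000 = 927/200000 m
Load 4 — point force P=-11 kN at a=12/5 m (b=L-a=18/5):
  y_4 = -Pa(L-x)(2Lx-a²-x²)/(6LEI)  [x>a] = -(-11)·(12/5)·(6-(24/5))·(2·6·(24/5)-(12/5)²-(24/5)²)/(6·6·2000) = 198/15625 m
Superposition: y = Σ y_i = 541/30000 m ≈ 0.018033 m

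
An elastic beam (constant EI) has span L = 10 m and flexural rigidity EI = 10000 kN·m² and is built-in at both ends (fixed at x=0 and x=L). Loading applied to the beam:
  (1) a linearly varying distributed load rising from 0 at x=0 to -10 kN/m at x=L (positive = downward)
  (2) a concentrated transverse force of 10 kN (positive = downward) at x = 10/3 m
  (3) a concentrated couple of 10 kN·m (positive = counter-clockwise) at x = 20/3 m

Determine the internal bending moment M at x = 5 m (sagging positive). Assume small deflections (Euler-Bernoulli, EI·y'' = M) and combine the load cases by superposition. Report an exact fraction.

Load 1 — triangular load w₀=-10 kN/m (0→w₀ over full span):
  M_1 = 3w₀Lx/20 - w₀L²/30 - w₀x³/(6L) = 3·(-10)·10·5/20 - (-10)·10²/30 - (-10)·5³/(6·10) = -125/6 kN·m
Load 2 — point force P=10 kN at a=10/3 m (b=L-a=20/3):
  M_2 = Pa²(a+3b)(L-x)/L³ - Pa²b/L²  [x>a] = 10·(10/3)²·((10/3)+3·(20/3))·(10-5)/10³ - 10·(10/3)²·(20/3)/10² = 50/9 kN·m
Load 3 — applied couple M₀=10 kN·m at a=20/3 m (b=L-a=10/3):
  M_3 = R_Ax - M_A  [x≤a] with R_A=4/3, M_A=10/3 = (4/3)·5 - (10/3) = 10/3 kN·m
Superposition: M = Σ M_i = -215/18 kN·m ≈ -11.944444 kN·m

M(5) = -215/18 kN·m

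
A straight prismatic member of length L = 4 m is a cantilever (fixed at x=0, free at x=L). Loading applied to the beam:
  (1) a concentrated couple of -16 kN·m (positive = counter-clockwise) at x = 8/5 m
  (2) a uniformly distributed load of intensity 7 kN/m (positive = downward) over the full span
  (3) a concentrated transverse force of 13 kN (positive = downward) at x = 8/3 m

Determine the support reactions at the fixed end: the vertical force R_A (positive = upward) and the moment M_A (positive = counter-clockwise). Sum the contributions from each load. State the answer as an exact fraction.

Load 1 — applied couple M₀=-16 kN·m at a=8/5 m (b=L-a=12/5):
  R_A = 0 kN
  M_A = -M₀ = -(-16) = 16 kN·m
Load 2 — uniform load w=7 kN/m over full span:
  R_A = wL = 7·4 = 28 kN
  M_A = wL²/2 = 7·4²/2 = 56 kN·m
Load 3 — point force P=13 kN at a=8/3 m (b=L-a=4/3):
  R_A = P = 13 kN
  M_A = Pa = 13·(8/3) = 104/3 kN·m
Superposition: R_A = 41 kN, M_A = 320/3 kN·m

R_A = 41 kN, M_A = 320/3 kN·m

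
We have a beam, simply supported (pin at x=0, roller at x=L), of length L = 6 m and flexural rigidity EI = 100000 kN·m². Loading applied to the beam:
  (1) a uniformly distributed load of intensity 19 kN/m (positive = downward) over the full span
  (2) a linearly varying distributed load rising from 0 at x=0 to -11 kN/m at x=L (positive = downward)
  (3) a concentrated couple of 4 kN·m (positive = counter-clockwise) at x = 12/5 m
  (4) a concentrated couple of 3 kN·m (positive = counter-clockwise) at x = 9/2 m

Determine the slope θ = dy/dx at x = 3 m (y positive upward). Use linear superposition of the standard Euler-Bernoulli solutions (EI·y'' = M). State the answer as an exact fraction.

θ(3) = 181/5000000 rad

Load 1 — uniform load w=19 kN/m over full span:
  θ_1 = -w(L³-6Lx²+4x³)/(24EI) = -19·(6³-6·6·3²+4·3³)/(24·100000) = 0 rad
Load 2 — triangular load w₀=-11 kN/m (0→w₀ over full span):
  θ_2 = -w₀(7L⁴-30L²x²+15x⁴)/(360LEI) = -(-11)·(7·6⁴-30·6²·3²+15·3⁴)/(360·6·100000) = 231/8000000 rad
Load 3 — applied couple M₀=4 kN·m at a=12/5 m (b=L-a=18/5):
  θ_3 = (M₀x²/(2L)-M₀(x-a)+C₁)/EI  [x>a] with C₁=M₀(3b²-L²)/(6L)=8/25 = (4·3²/(2·6)-4·(3-(12/5))+(8/25))/100000 = 23/2500000 rad
Load 4 — applied couple M₀=3 kN·m at a=9/2 m (b=L-a=3/2):
  θ_4 = (M₀x²/(2L)+C₁)/EI  [x≤a] with C₁=M₀(3b²-L²)/(6L)=-39/16 = (3·3²/(2·6)+(-39/16))/100000 = -3/1600000 rad
Superposition: θ = Σ θ_i = 181/5000000 rad ≈ 0.000036 rad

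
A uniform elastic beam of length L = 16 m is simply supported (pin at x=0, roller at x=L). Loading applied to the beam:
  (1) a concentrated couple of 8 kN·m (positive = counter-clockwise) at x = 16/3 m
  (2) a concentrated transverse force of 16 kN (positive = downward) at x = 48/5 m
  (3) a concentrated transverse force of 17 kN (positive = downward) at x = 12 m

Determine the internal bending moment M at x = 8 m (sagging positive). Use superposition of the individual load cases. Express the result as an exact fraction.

M(8) = 406/5 kN·m

Load 1 — applied couple M₀=8 kN·m at a=16/3 m (b=L-a=32/3):
  M_1 = M₀x/L - M₀  [x>a] = 8·8/16 - 8 = -4 kN·m
Load 2 — point force P=16 kN at a=48/5 m (b=L-a=32/5):
  M_2 = Pbx/L  [x≤a] = 16·(32/5)·8/16 = 256/5 kN·m
Load 3 — point force P=17 kN at a=12 m (b=L-a=4):
  M_3 = Pbx/L  [x≤a] = 17·4·8/16 = 34 kN·m
Superposition: M = Σ M_i = 406/5 kN·m ≈ 81.200000 kN·m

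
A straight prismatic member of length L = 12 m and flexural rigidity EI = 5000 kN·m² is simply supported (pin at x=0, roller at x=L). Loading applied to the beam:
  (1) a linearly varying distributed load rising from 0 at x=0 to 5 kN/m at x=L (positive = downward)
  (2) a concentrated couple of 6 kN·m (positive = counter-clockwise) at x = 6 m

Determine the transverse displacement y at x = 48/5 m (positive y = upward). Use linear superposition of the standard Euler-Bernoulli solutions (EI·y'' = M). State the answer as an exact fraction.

y(48/5) = -324459/3906250 m

Load 1 — triangular load w₀=5 kN/m (0→w₀ over full span):
  y_1 = -w₀x(7L⁴-10L²x²+3x⁴)/(360LEI) = -5·(48/5)·(7·12⁴-10·12²·(48/5)²+3·(48/5)⁴)/(360·12·5000) = -164592/1953125 m
Load 2 — applied couple M₀=6 kN·m at a=6 m (b=L-a=6):
  y_2 = (M₀x³/(6L)-M₀(x-a)²/2+C₁x)/EI  [x>a] with C₁=M₀(3b²-L²)/(6L)=-3 = (6·(48/5)³/(6·12)-6·((48/5)-6)²/2+(-3)·(48/5))/5000 = 189/156250 m
Superposition: y = Σ y_i = -324459/3906250 m ≈ -0.083062 m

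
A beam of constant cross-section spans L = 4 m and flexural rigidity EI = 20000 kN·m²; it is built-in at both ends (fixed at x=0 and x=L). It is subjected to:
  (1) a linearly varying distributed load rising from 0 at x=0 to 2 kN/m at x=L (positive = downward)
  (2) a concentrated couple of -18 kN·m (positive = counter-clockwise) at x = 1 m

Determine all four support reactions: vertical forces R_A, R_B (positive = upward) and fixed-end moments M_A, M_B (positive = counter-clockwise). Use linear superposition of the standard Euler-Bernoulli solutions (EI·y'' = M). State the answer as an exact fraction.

Load 1 — triangular load w₀=2 kN/m (0→w₀ over full span):
  R_A = 3w₀L/20 = 3·2·4/20 = 6/5 kN
  M_A = w₀L²/30 = 2·4²/30 = 16/15 kN·m
  R_B = 7w₀L/20 = 7·2·4/20 = 14/5 kN
  M_B = -w₀L²/20 = -2·4²/20 = -8/5 kN·m
Load 2 — applied couple M₀=-18 kN·m at a=1 m (b=L-a=3):
  R_A = 6M₀ab/L³ = 6·(-18)·1·3/4³ = -81/16 kN
  M_A = M₀b(2a-b)/L² = (-18)·3·(2·1-3)/4² = 27/8 kN·m
  R_B = -6M₀ab/L³ = -6·(-18)·1·3/4³ = 81/16 kN
  M_B = M₀a(2b-a)/L² = (-18)·1·(2·3-1)/4² = -45/8 kN·m
Superposition: R_A = -309/80 kN, M_A = 533/120 kN·m, R_B = 629/80 kN, M_B = -289/40 kN·m

R_A = -309/80 kN, M_A = 533/120 kN·m, R_B = 629/80 kN, M_B = -289/40 kN·m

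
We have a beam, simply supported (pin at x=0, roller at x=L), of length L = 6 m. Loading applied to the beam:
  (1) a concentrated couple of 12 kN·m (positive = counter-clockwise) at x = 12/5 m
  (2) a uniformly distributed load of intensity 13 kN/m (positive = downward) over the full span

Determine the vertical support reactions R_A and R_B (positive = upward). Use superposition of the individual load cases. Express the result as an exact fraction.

R_A = 41 kN, R_B = 37 kN

Load 1 — applied couple M₀=12 kN·m at a=12/5 m (b=L-a=18/5):
  R_A = M₀/L = 12/6 = 2 kN
  R_B = -M₀/L = -12/6 = -2 kN
Load 2 — uniform load w=13 kN/m over full span:
  R_A = wL/2 = 13·6/2 = 39 kN
  R_B = wL/2 = 13·6/2 = 39 kN
Superposition: R_A = 41 kN, R_B = 37 kN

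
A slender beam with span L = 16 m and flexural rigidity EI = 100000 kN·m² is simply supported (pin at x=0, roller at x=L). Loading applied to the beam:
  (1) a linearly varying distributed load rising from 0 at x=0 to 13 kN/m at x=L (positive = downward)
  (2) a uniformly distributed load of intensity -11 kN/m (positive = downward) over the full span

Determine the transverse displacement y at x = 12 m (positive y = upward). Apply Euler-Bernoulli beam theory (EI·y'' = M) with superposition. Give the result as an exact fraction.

Load 1 — triangular load w₀=13 kN/m (0→w₀ over full span):
  y_1 = -w₀x(7L⁴-10L²x²+3x⁴)/(360LEI) = -13·12·(7·16⁴-10·16²·12²+3·12⁴)/(360·16·100000) = -1547/37500 m
Load 2 — uniform load w=-11 kN/m over full span:
  y_2 = -wx(L³-2Lx²+x³)/(24EI) = -(-11)·12·(16³-2·16·12²+12³)/(24·100000) = 209/3125 m
Superposition: y = Σ y_i = 961/37500 m ≈ 0.025627 m

y(12) = 961/37500 m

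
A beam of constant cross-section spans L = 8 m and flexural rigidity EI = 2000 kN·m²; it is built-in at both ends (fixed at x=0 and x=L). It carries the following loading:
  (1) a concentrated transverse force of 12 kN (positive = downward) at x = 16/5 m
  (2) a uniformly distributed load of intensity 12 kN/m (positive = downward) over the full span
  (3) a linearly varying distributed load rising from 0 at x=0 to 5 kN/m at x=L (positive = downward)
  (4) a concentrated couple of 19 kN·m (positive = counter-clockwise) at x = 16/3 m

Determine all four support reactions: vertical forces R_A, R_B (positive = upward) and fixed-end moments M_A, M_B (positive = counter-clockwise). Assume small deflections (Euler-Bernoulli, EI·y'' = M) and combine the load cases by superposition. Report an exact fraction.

Load 1 — point force P=12 kN at a=16/5 m (b=L-a=24/5):
  R_A = Pb²(3a+b)/L³ = 12·(24/5)²·(3·(16/5)+(24/5))/8³ = 972/125 kN
  M_A = Pab²/L² = 12·(16/5)·(24/5)²/8² = 1728/125 kN·m
  R_B = Pa²(a+3b)/L³ = 12·(16/5)²·((16/5)+3·(24/5))/8³ = 528/125 kN
  M_B = -Pa²b/L² = -12·(16/5)²·(24/5)/8² = -1152/125 kN·m
Load 2 — uniform load w=12 kN/m over full span:
  R_A = wL/2 = 12·8/2 = 48 kN
  M_A = wL²/12 = 12·8²/12 = 64 kN·m
  R_B = wL/2 = 12·8/2 = 48 kN
  M_B = -wL²/12 = -12·8²/12 = -64 kN·m
Load 3 — triangular load w₀=5 kN/m (0→w₀ over full span):
  R_A = 3w₀L/20 = 3·5·8/20 = 6 kN
  M_A = w₀L²/30 = 5·8²/30 = 32/3 kN·m
  R_B = 7w₀L/20 = 7·5·8/20 = 14 kN
  M_B = -w₀L²/20 = -5·8²/20 = -16 kN·m
Load 4 — applied couple M₀=19 kN·m at a=16/3 m (b=L-a=8/3):
  R_A = 6M₀ab/L³ = 6·19·(16/3)·(8/3)/8³ = 19/6 kN
  M_A = M₀b(2a-b)/L² = 19·(8/3)·(2·(16/3)-(8/3))/8² = 19/3 kN·m
  R_B = -6M₀ab/L³ = -6·19·(16/3)·(8/3)/8³ = -19/6 kN
  M_B = M₀a(2b-a)/L² = 19·(16/3)·(2·(8/3)-(16/3))/8² = 0 kN·m
Superposition: R_A = 48707/750 kN, M_A = 11853/125 kN·m, R_B = 47293/750 kN, M_B = -11152/125 kN·m

R_A = 48707/750 kN, M_A = 11853/125 kN·m, R_B = 47293/750 kN, M_B = -11152/125 kN·m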